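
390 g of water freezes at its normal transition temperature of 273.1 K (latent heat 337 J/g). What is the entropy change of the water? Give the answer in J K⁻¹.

Heat released by the substance: Q = −mL = −390 × 337 = −131430 J.
At constant T, ΔS = Q_rev/T = −131430 / 273.1 = -481 J/K.

ΔS = -481 J/K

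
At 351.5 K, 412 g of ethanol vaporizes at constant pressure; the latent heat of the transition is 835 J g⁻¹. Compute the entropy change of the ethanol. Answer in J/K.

Heat absorbed by the substance: Q = mL = 412 × 835 = 344020 J.
At constant T, ΔS = Q_rev/T = 344020 / 351.5 = 979 J/K.

ΔS = 979 J/K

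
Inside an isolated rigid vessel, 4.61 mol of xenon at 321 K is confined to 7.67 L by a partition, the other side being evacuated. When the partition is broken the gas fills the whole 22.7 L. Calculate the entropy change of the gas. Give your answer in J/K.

No heat is exchanged and no work is done, so the ideal-gas temperature stays constant.
Entropy is a state function; using a reversible isothermal path, ΔS_gas = nR ln(V₂/V₁) = 4.61 × 8.314 × ln(22.7/7.67) = 41.6 J/K.

ΔS_gas = 41.6 J/K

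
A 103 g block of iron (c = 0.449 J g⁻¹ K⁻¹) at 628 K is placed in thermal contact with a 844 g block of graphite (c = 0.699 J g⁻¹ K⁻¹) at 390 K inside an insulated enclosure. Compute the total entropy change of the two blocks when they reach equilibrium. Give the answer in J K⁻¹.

Energy balance: T_f = (m₁c₁T₁ + m₂c₂T₂)/(m₁c₁ + m₂c₂) = 407.3 K.
ΔS₁ = m₁c₁ ln(T_f/T₁) = 46.247 × ln(407.3/628) = -20.024 J/K.
ΔS₂ = m₂c₂ ln(T_f/T₂) = 589.956 × ln(407.3/390) = 25.607 J/K.
ΔS_total = -20.024 + 25.607 = 5.58 J/K.

ΔS_total = 5.58 J/K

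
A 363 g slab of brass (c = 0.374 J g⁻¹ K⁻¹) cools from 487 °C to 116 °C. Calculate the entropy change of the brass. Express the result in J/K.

In kelvin: T₁ = 760.15 K, T₂ = 389.15 K. ΔS = ∫dQ_rev/T = m c ln(T₂/T₁) = 363 × 0.374 × ln(389.15/760.15) = -90.9 J/K.

ΔS = -90.9 J/K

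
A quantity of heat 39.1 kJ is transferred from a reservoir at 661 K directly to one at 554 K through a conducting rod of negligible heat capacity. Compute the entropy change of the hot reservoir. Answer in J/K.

ΔS_hot = -59.2 J/K

The hot reservoir loses heat Q, so ΔS_hot = −Q/T_H = −39100/661 = -59.2 J/K.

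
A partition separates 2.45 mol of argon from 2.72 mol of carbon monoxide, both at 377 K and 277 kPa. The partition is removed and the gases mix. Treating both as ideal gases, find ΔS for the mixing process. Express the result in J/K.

Mole fractions: x_A = 2.45/5.17 = 0.474, x_B = 0.526.
ΔS_mix = −R(n_A ln x_A + n_B ln x_B) = −8.314 × (2.45 ln 0.474 + 2.72 ln 0.526) = 29.7 J/K.

ΔS_mix = 29.7 J/K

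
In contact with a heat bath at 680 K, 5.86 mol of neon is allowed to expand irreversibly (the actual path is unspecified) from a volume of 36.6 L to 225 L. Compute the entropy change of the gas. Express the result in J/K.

Entropy is a state function, so ΔS_gas depends only on the end states.
For an isothermal ideal gas ΔS_gas = nR ln(V₂/V₁) = 5.86 × 8.314 × ln(225/36.6) = 88.5 J/K.

ΔS_gas = 88.5 J/K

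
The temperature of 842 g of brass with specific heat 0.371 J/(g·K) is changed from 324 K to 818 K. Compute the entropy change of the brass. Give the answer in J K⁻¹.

ΔS = 289 J/K

ΔS = ∫dQ_rev/T = m c ln(T₂/T₁) = 842 × 0.371 × ln(818/324) = 289 J/K.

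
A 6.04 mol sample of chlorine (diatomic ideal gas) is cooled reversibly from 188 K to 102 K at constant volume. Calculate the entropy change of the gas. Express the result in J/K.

At constant volume, ΔS = nC_V ln(T₂/T₁) with C_V = 5R/2 = 20.79 J mol⁻¹ K⁻¹.
ΔS = 6.04 × 20.79 × ln(102/188) = -76.8 J/K.

ΔS = -76.8 J/K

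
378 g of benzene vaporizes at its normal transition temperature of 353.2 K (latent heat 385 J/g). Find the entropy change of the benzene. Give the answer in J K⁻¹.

ΔS = 412 J/K

Heat absorbed by the substance: Q = mL = 378 × 385 = 145530 J.
At constant T, ΔS = Q_rev/T = 145530 / 353.2 = 412 J/K.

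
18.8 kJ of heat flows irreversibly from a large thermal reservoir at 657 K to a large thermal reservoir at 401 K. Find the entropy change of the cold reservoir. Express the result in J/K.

The cold reservoir gains heat Q, so ΔS_cold = +Q/T_C = 18800/401 = 46.9 J/K.

ΔS_cold = 46.9 J/K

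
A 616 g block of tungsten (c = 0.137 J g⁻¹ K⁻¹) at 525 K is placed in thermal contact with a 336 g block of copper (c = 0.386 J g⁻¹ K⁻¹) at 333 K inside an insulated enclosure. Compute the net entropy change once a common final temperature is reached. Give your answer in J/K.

ΔS_total = 5.43 J/K

Energy balance: T_f = (m₁c₁T₁ + m₂c₂T₂)/(m₁c₁ + m₂c₂) = 408.69 K.
ΔS₁ = m₁c₁ ln(T_f/T₁) = 84.392 × ln(408.69/525) = -21.136 J/K.
ΔS₂ = m₂c₂ ln(T_f/T₂) = 129.696 × ln(408.69/333) = 26.562 J/K.
ΔS_total = -21.136 + 26.562 = 5.43 J/K.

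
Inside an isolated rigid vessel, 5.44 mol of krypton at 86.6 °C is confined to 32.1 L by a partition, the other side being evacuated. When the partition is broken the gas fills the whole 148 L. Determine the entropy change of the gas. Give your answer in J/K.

ΔS_gas = 69.1 J/K

For an ideal gas in free expansion Q = 0 and W = 0, so T is unchanged.
Entropy is a state function; using a reversible isothermal path, ΔS_gas = nR ln(V₂/V₁) = 5.44 × 8.314 × ln(148/32.1) = 69.1 J/K.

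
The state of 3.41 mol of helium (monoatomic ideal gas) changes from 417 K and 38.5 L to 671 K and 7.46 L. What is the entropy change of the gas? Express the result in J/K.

ΔS = -26.3 J/K

Entropy is a state function: ΔS = nC_V ln(T₂/T₁) + nR ln(V₂/V₁), with C_V = 3R/2 = 12.47 J mol⁻¹ K⁻¹ for a monoatomic ideal gas.
ΔS = 3.41 × [12.47 × ln(671/417) + 8.314 × ln(7.46/38.5)] = -26.3 J/K.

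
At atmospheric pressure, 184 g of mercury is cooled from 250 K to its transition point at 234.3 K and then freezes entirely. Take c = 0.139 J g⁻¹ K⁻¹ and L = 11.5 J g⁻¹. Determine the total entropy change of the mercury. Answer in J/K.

Cooling step: ΔS₁ = m c ln(T_tr/T_i) = 184 × 0.139 × ln(234.3/250) = -1.659 J/K.
Phase change: ΔS₂ = −mL/T_tr = −184 × 11.5 / 234.3 = -9.031 J/K.
ΔS_total = (-1.659) + (-9.031) = -10.7 J/K.

ΔS = -10.7 J/K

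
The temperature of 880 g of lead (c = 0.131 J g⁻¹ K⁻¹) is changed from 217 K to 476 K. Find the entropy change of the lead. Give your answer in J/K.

ΔS = 90.6 J/K

ΔS = ∫dQ_rev/T = m c ln(T₂/T₁) = 880 × 0.131 × ln(476/217) = 90.6 J/K.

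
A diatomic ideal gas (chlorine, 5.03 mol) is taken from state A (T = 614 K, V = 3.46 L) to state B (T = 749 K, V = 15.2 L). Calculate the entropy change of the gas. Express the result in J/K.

ΔS = 82.7 J/K

Entropy is a state function: ΔS = nC_V ln(T₂/T₁) + nR ln(V₂/V₁), with C_V = 5R/2 = 20.79 J mol⁻¹ K⁻¹ for a diatomic ideal gas.
ΔS = 5.03 × [20.79 × ln(749/614) + 8.314 × ln(15.2/3.46)] = 82.7 J/K.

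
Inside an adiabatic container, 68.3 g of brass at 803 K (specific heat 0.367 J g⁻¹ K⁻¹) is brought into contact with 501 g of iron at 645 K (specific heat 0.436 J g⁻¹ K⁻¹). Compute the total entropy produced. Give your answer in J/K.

ΔS_total = 0.572 J/K

Energy balance: T_f = (m₁c₁T₁ + m₂c₂T₂)/(m₁c₁ + m₂c₂) = 661.26 K.
ΔS₁ = m₁c₁ ln(T_f/T₁) = 25.0661 × ln(661.26/803) = -4.868 J/K.
ΔS₂ = m₂c₂ ln(T_f/T₂) = 218.436 × ln(661.26/645) = 5.44 J/K.
ΔS_total = -4.868 + 5.44 = 0.572 J/K.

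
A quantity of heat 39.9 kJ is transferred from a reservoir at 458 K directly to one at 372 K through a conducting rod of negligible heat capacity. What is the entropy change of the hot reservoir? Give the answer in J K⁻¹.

The hot reservoir loses heat Q, so ΔS_hot = −Q/T_H = −39900/458 = -87.1 J/K.

ΔS_hot = -87.1 J/K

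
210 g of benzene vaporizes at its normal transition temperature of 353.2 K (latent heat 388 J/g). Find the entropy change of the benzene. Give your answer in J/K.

ΔS = 231 J/K

Heat absorbed by the substance: Q = mL = 210 × 388 = 81480 J.
At constant T, ΔS = Q_rev/T = 81480 / 353.2 = 231 J/K.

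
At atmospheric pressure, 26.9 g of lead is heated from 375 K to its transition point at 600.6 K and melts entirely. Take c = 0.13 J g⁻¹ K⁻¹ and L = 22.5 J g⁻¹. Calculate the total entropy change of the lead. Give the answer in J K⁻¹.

Warming step: ΔS₁ = m c ln(T_tr/T_i) = 26.9 × 0.13 × ln(600.6/375) = 1.6471 J/K.
Phase change: ΔS₂ = +mL/T_tr = 26.9 × 22.5 / 600.6 = 1.0077 J/K.
ΔS_total = (1.6471) + (1.0077) = 2.65 J/K.

ΔS = 2.65 J/K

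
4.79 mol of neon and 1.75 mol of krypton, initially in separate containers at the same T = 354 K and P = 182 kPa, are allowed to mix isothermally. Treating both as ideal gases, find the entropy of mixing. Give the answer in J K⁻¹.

Mole fractions: x_A = 4.79/6.54 = 0.732, x_B = 0.268.
ΔS_mix = −R(n_A ln x_A + n_B ln x_B) = −8.314 × (4.79 ln 0.732 + 1.75 ln 0.268) = 31.6 J/K.

ΔS_mix = 31.6 J/K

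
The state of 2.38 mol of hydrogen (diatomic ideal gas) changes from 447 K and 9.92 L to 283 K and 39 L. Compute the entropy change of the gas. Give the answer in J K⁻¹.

ΔS = 4.48 J/K

Entropy is a state function: ΔS = nC_V ln(T₂/T₁) + nR ln(V₂/V₁), with C_V = 5R/2 = 20.79 J mol⁻¹ K⁻¹ for a diatomic ideal gas.
ΔS = 2.38 × [20.79 × ln(283/447) + 8.314 × ln(39/9.92)] = 4.48 J/K.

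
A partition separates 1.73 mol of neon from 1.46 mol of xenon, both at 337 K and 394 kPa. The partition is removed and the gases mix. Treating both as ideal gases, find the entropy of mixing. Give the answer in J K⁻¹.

ΔS_mix = 18.3 J/K

Mole fractions: x_A = 1.73/3.19 = 0.542, x_B = 0.458.
ΔS_mix = −R(n_A ln x_A + n_B ln x_B) = −8.314 × (1.73 ln 0.542 + 1.46 ln 0.458) = 18.3 J/K.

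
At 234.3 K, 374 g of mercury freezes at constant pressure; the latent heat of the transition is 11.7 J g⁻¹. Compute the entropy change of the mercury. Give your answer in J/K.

ΔS = -18.7 J/K

Heat released by the substance: Q = −mL = −374 × 11.7 = −4375.8 J.
At constant T, ΔS = Q_rev/T = −4375.8 / 234.3 = -18.7 J/K.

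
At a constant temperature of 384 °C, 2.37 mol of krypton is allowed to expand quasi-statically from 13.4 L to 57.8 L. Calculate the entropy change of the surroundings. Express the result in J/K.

ΔS_surr = -28.8 J/K

For an isothermal ideal gas ΔS_gas = nR ln(V₂/V₁) = 2.37 × 8.314 × ln(57.8/13.4) = 28.8 J/K.
The process is reversible, so ΔS_surr = −ΔS_gas = -28.8 J/K and ΔS_universe = 0.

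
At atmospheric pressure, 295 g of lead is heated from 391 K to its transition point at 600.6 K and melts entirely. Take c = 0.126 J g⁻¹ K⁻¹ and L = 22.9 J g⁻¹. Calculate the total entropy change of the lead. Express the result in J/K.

ΔS = 27.2 J/K

Warming step: ΔS₁ = m c ln(T_tr/T_i) = 295 × 0.126 × ln(600.6/391) = 15.95 J/K.
Phase change: ΔS₂ = +mL/T_tr = 295 × 22.9 / 600.6 = 11.25 J/K.
ΔS_total = (15.95) + (11.25) = 27.2 J/K.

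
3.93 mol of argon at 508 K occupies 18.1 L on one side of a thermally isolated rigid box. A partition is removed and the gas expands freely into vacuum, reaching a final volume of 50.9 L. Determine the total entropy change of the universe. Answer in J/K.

ΔS_universe = 33.8 J/K

No heat is exchanged and no work is done, so the ideal-gas temperature stays constant.
Entropy is a state function; using a reversible isothermal path, ΔS_gas = nR ln(V₂/V₁) = 3.93 × 8.314 × ln(50.9/18.1) = 33.8 J/K.
The insulated surroundings exchange no heat, so ΔS_surr = 0 and ΔS_universe = ΔS_gas.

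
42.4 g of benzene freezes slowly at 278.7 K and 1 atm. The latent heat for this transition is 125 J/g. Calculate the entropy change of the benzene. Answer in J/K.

ΔS = -19 J/K

Heat released by the substance: Q = −mL = −42.4 × 125 = −5300 J.
At constant T, ΔS = Q_rev/T = −5300 / 278.7 = -19 J/K.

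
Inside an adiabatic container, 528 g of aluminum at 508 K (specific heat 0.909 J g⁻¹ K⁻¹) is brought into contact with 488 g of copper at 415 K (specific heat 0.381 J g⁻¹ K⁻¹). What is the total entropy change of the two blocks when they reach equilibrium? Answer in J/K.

ΔS_total = 2.66 J/K

Energy balance: T_f = (m₁c₁T₁ + m₂c₂T₂)/(m₁c₁ + m₂c₂) = 482.03 K.
ΔS₁ = m₁c₁ ln(T_f/T₁) = 479.952 × ln(482.03/508) = -25.18 J/K.
ΔS₂ = m₂c₂ ln(T_f/T₂) = 185.928 × ln(482.03/415) = 27.84 J/K.
ΔS_total = -25.18 + 27.84 = 2.66 J/K.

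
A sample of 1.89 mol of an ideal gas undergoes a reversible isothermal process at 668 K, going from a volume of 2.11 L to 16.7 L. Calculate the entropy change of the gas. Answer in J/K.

For an isothermal ideal gas ΔS_gas = nR ln(V₂/V₁) = 1.89 × 8.314 × ln(16.7/2.11) = 32.5 J/K.

ΔS_gas = 32.5 J/K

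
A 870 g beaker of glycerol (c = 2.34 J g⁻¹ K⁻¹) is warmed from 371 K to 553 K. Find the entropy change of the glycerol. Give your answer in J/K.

ΔS = 813 J/K

ΔS = ∫dQ_rev/T = m c ln(T₂/T₁) = 870 × 2.34 × ln(553/371) = 813 J/K.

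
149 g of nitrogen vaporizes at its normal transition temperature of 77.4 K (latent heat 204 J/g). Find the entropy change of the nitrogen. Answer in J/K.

Heat absorbed by the substance: Q = mL = 149 × 204 = 30396 J.
At constant T, ΔS = Q_rev/T = 30396 / 77.4 = 393 J/K.

ΔS = 393 J/K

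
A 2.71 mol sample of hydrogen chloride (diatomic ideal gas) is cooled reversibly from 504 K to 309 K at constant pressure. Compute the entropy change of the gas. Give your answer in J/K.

At constant pressure, ΔS = nC_p ln(T₂/T₁) with C_p = 7R/2 = 29.1 J mol⁻¹ K⁻¹.
ΔS = 2.71 × 29.1 × ln(309/504) = -38.6 J/K.

ΔS = -38.6 J/K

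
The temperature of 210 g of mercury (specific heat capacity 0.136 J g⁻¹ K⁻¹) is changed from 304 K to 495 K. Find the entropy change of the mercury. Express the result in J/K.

ΔS = 13.9 J/K

ΔS = ∫dQ_rev/T = m c ln(T₂/T₁) = 210 × 0.136 × ln(495/304) = 13.9 J/K.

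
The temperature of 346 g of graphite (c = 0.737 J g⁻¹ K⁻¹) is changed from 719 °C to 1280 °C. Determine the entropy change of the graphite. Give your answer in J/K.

ΔS = 114 J/K

In kelvin: T₁ = 992.15 K, T₂ = 1553.15 K. ΔS = ∫dQ_rev/T = m c ln(T₂/T₁) = 346 × 0.737 × ln(1553.15/992.15) = 114 J/K.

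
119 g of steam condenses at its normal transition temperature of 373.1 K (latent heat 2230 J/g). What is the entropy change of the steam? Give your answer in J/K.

Heat released by the substance: Q = −mL = −119 × 2230 = −265370 J.
At constant T, ΔS = Q_rev/T = −265370 / 373.1 = -711 J/K.

ΔS = -711 J/K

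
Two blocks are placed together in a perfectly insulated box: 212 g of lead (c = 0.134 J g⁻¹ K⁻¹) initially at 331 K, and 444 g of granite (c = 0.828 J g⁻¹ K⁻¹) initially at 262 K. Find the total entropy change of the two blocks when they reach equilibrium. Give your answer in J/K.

ΔS_total = 0.771 J/K

Energy balance: T_f = (m₁c₁T₁ + m₂c₂T₂)/(m₁c₁ + m₂c₂) = 266.95 K.
ΔS₁ = m₁c₁ ln(T_f/T₁) = 28.408 × ln(266.95/331) = -6.109 J/K.
ΔS₂ = m₂c₂ ln(T_f/T₂) = 367.632 × ln(266.95/262) = 6.88 J/K.
ΔS_total = -6.109 + 6.88 = 0.771 J/K.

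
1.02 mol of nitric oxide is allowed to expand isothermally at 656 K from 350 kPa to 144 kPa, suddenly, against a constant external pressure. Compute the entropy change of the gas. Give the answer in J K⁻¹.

Entropy is a state function, so ΔS_gas depends only on the end states.
For an isothermal ideal gas ΔS_gas = nR ln(P₁/P₂) = 1.02 × 8.314 × ln(350/144) = 7.53 J/K.

ΔS_gas = 7.53 J/K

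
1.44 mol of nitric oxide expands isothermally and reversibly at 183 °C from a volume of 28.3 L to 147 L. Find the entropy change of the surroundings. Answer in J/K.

ΔS_surr = -19.7 J/K

For an isothermal ideal gas ΔS_gas = nR ln(V₂/V₁) = 1.44 × 8.314 × ln(147/28.3) = 19.7 J/K.
The process is reversible, so ΔS_surr = −ΔS_gas = -19.7 J/K and ΔS_universe = 0.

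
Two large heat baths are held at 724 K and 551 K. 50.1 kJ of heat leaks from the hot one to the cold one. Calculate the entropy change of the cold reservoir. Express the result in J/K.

The cold reservoir gains heat Q, so ΔS_cold = +Q/T_C = 50100/551 = 90.9 J/K.

ΔS_cold = 90.9 J/K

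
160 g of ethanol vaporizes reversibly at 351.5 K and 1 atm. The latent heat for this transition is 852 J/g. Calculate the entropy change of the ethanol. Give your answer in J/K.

ΔS = 388 J/K

Heat absorbed by the substance: Q = mL = 160 × 852 = 136320 J.
At constant T, ΔS = Q_rev/T = 136320 / 351.5 = 388 J/K.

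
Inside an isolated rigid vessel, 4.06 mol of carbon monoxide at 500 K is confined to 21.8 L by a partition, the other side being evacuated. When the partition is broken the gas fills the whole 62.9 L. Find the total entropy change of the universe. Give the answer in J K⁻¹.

No heat is exchanged and no work is done, so the ideal-gas temperature stays constant.
Entropy is a state function; using a reversible isothermal path, ΔS_gas = nR ln(V₂/V₁) = 4.06 × 8.314 × ln(62.9/21.8) = 35.8 J/K.
The insulated surroundings exchange no heat, so ΔS_surr = 0 and ΔS_universe = ΔS_gas.

ΔS_universe = 35.8 J/K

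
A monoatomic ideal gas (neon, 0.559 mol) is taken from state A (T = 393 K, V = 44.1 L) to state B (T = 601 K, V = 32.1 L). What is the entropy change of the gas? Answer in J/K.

ΔS = 1.49 J/K

Entropy is a state function: ΔS = nC_V ln(T₂/T₁) + nR ln(V₂/V₁), with C_V = 3R/2 = 12.47 J mol⁻¹ K⁻¹ for a monoatomic ideal gas.
ΔS = 0.559 × [12.47 × ln(601/393) + 8.314 × ln(32.1/44.1)] = 1.49 J/K.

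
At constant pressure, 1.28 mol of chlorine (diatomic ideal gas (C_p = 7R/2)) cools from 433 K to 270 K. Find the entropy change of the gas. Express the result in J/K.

ΔS = -17.6 J/K

At constant pressure, ΔS = nC_p ln(T₂/T₁) with C_p = 7R/2 = 29.1 J mol⁻¹ K⁻¹.
ΔS = 1.28 × 29.1 × ln(270/433) = -17.6 J/K.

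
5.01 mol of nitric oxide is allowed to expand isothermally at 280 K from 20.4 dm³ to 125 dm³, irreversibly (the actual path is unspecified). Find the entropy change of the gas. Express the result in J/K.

Entropy is a state function, so ΔS_gas depends only on the end states.
For an isothermal ideal gas ΔS_gas = nR ln(V₂/V₁) = 5.01 × 8.314 × ln(125/20.4) = 75.5 J/K.

ΔS_gas = 75.5 J/K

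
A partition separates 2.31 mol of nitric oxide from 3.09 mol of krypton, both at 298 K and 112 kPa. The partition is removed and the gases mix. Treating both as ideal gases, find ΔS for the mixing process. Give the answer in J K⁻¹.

Mole fractions: x_A = 2.31/5.4 = 0.428, x_B = 0.572.
ΔS_mix = −R(n_A ln x_A + n_B ln x_B) = −8.314 × (2.31 ln 0.428 + 3.09 ln 0.572) = 30.6 J/K.

ΔS_mix = 30.6 J/K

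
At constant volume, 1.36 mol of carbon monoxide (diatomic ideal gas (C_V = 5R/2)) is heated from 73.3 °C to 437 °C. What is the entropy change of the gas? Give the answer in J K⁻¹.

In kelvin: T₁ = 346.45 K, T₂ = 710.15 K. At constant volume, ΔS = nC_V ln(T₂/T₁) with C_V = 5R/2 = 20.79 J mol⁻¹ K⁻¹.
ΔS = 1.36 × 20.79 × ln(710.15/346.45) = 20.3 J/K.

ΔS = 20.3 J/K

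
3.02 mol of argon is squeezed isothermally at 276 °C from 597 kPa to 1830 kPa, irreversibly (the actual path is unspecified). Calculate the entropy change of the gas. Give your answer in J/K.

ΔS_gas = -28.1 J/K

Entropy is a state function, so ΔS_gas depends only on the end states.
For an isothermal ideal gas ΔS_gas = nR ln(P₁/P₂) = 3.02 × 8.314 × ln(597/1830) = -28.1 J/K.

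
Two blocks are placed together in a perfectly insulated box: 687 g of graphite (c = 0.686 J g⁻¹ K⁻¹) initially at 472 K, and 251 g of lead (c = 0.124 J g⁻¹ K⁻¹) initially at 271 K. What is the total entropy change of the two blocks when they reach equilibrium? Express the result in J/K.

ΔS_total = 3.84 J/K

Energy balance: T_f = (m₁c₁T₁ + m₂c₂T₂)/(m₁c₁ + m₂c₂) = 459.55 K.
ΔS₁ = m₁c₁ ln(T_f/T₁) = 471.282 × ln(459.55/472) = -12.6 J/K.
ΔS₂ = m₂c₂ ln(T_f/T₂) = 31.124 × ln(459.55/271) = 16.44 J/K.
ΔS_total = -12.6 + 16.44 = 3.84 J/K.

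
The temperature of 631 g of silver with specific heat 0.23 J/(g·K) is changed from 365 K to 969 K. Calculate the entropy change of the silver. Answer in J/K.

ΔS = 142 J/K

ΔS = ∫dQ_rev/T = m c ln(T₂/T₁) = 631 × 0.23 × ln(969/365) = 142 J/K.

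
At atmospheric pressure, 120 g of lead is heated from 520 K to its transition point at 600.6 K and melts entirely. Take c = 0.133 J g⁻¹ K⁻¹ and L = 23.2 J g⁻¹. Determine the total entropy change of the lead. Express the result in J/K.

ΔS = 6.94 J/K

Warming step: ΔS₁ = m c ln(T_tr/T_i) = 120 × 0.133 × ln(600.6/520) = 2.2998 J/K.
Phase change: ΔS₂ = +mL/T_tr = 120 × 23.2 / 600.6 = 4.6354 J/K.
ΔS_total = (2.2998) + (4.6354) = 6.94 J/K.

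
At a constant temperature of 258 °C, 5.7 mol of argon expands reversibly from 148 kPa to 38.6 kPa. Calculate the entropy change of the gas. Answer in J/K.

For an isothermal ideal gas ΔS_gas = nR ln(P₁/P₂) = 5.7 × 8.314 × ln(148/38.6) = 63.7 J/K.

ΔS_gas = 63.7 J/K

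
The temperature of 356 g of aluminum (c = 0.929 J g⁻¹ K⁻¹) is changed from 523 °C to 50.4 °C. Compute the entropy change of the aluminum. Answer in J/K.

In kelvin: T₁ = 796.15 K, T₂ = 323.55 K. ΔS = ∫dQ_rev/T = m c ln(T₂/T₁) = 356 × 0.929 × ln(323.55/796.15) = -298 J/K.

ΔS = -298 J/K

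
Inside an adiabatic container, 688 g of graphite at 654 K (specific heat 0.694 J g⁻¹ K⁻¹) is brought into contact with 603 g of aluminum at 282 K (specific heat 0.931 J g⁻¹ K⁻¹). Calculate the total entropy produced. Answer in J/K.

ΔS_total = 90.7 J/K

Energy balance: T_f = (m₁c₁T₁ + m₂c₂T₂)/(m₁c₁ + m₂c₂) = 452.97 K.
ΔS₁ = m₁c₁ ln(T_f/T₁) = 477.472 × ln(452.97/654) = -175.4 J/K.
ΔS₂ = m₂c₂ ln(T_f/T₂) = 561.393 × ln(452.97/282) = 266.1 J/K.
ΔS_total = -175.4 + 266.1 = 90.7 J/K.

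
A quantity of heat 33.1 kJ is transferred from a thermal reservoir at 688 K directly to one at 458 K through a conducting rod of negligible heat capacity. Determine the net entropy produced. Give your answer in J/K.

ΔS_total = 24.2 J/K

ΔS_hot = −Q/T_H = −33100/688 = -48.11 J/K and ΔS_cold = +Q/T_C = 33100/458 = 72.27 J/K.
ΔS_total = -48.11 + 72.27 = 24.2 J/K, positive as the second law requires.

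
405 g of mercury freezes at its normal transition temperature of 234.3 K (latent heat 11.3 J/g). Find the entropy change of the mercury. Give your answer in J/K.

Heat released by the substance: Q = −mL = −405 × 11.3 = −4576.5 J.
At constant T, ΔS = Q_rev/T = −4576.5 / 234.3 = -19.5 J/K.

ΔS = -19.5 J/K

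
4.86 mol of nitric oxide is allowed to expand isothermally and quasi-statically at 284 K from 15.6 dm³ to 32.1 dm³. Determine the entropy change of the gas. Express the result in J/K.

For an isothermal ideal gas ΔS_gas = nR ln(V₂/V₁) = 4.86 × 8.314 × ln(32.1/15.6) = 29.2 J/K.

ΔS_gas = 29.2 J/K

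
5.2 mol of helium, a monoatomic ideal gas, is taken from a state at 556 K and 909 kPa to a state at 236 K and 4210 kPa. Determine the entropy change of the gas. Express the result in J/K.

ΔS = nC_p ln(T₂/T₁) − nR ln(P₂/P₁), with C_p = 5R/2 = 20.79 J mol⁻¹ K⁻¹ for a monoatomic ideal gas.
ΔS = 5.2 × [20.79 × ln(236/556) − 8.314 × ln(4210/909)] = -159 J/K.

ΔS = -159 J/K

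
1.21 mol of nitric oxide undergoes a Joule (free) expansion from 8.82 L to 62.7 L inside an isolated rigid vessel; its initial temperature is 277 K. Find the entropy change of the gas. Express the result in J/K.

For an ideal gas in free expansion Q = 0 and W = 0, so T is unchanged.
Entropy is a state function; using a reversible isothermal path, ΔS_gas = nR ln(V₂/V₁) = 1.21 × 8.314 × ln(62.7/8.82) = 19.7 J/K.

ΔS_gas = 19.7 J/K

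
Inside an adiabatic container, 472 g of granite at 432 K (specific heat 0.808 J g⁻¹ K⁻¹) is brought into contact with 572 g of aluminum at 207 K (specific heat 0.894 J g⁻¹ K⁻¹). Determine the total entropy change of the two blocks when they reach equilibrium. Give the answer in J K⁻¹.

Energy balance: T_f = (m₁c₁T₁ + m₂c₂T₂)/(m₁c₁ + m₂c₂) = 303.12 K.
ΔS₁ = m₁c₁ ln(T_f/T₁) = 381.376 × ln(303.12/432) = -135.1 J/K.
ΔS₂ = m₂c₂ ln(T_f/T₂) = 511.368 × ln(303.12/207) = 195 J/K.
ΔS_total = -135.1 + 195 = 59.9 J/K.

ΔS_total = 59.9 J/K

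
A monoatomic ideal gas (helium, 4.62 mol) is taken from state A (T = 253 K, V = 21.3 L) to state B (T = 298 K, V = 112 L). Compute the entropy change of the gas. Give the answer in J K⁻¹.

Entropy is a state function: ΔS = nC_V ln(T₂/T₁) + nR ln(V₂/V₁), with C_V = 3R/2 = 12.47 J mol⁻¹ K⁻¹ for a monoatomic ideal gas.
ΔS = 4.62 × [12.47 × ln(298/253) + 8.314 × ln(112/21.3)] = 73.2 J/K.

ΔS = 73.2 J/K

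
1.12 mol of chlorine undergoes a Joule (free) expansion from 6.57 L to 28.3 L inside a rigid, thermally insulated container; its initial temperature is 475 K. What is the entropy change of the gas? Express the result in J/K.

No heat is exchanged and no work is done, so the ideal-gas temperature stays constant.
Entropy is a state function; using a reversible isothermal path, ΔS_gas = nR ln(V₂/V₁) = 1.12 × 8.314 × ln(28.3/6.57) = 13.6 J/K.

ΔS_gas = 13.6 J/K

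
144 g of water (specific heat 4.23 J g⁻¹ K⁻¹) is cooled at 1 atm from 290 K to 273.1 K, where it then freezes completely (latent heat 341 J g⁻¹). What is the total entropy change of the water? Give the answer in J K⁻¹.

Cooling step: ΔS₁ = m c ln(T_tr/T_i) = 144 × 4.23 × ln(273.1/290) = -36.57 J/K.
Phase change: ΔS₂ = −mL/T_tr = −144 × 341 / 273.1 = -179.8 J/K.
ΔS_total = (-36.57) + (-179.8) = -216 J/K.

ΔS = -216 J/K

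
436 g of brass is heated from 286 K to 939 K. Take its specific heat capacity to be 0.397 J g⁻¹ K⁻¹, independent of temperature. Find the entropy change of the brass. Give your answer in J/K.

ΔS = ∫dQ_rev/T = m c ln(T₂/T₁) = 436 × 0.397 × ln(939/286) = 206 J/K.

ΔS = 206 J/K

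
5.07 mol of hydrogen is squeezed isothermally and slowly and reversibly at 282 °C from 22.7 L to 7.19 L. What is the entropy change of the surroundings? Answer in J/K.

For an isothermal ideal gas ΔS_gas = nR ln(V₂/V₁) = 5.07 × 8.314 × ln(7.19/22.7) = -48.5 J/K.
The process is reversible, so ΔS_surr = −ΔS_gas = 48.5 J/K and ΔS_universe = 0.

ΔS_surr = 48.5 J/K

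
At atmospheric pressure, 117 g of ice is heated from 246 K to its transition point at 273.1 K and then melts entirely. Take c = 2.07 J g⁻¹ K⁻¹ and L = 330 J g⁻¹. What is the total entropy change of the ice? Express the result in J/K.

Warming step: ΔS₁ = m c ln(T_tr/T_i) = 117 × 2.07 × ln(273.1/246) = 25.31 J/K.
Phase change: ΔS₂ = +mL/T_tr = 117 × 330 / 273.1 = 141.4 J/K.
ΔS_total = (25.31) + (141.4) = 167 J/K.

ΔS = 167 J/K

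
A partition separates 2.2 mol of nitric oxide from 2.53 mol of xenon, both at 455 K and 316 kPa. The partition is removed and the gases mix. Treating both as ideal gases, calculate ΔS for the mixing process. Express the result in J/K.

ΔS_mix = 27.2 J/K

Mole fractions: x_A = 2.2/4.73 = 0.465, x_B = 0.535.
ΔS_mix = −R(n_A ln x_A + n_B ln x_B) = −8.314 × (2.2 ln 0.465 + 2.53 ln 0.535) = 27.2 J/K.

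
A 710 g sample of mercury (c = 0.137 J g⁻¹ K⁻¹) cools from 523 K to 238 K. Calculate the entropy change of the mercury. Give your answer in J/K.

ΔS = ∫dQ_rev/T = m c ln(T₂/T₁) = 710 × 0.137 × ln(238/523) = -76.6 J/K.

ΔS = -76.6 J/K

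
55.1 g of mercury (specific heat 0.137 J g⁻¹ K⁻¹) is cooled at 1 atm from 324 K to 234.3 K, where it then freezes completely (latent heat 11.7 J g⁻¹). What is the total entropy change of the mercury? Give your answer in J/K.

ΔS = -5.2 J/K

Cooling step: ΔS₁ = m c ln(T_tr/T_i) = 55.1 × 0.137 × ln(234.3/324) = -2.447 J/K.
Phase change: ΔS₂ = −mL/T_tr = −55.1 × 11.7 / 234.3 = -2.751 J/K.
ΔS_total = (-2.447) + (-2.751) = -5.2 J/K.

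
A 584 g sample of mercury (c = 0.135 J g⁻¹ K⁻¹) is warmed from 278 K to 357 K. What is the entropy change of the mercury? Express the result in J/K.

ΔS = ∫dQ_rev/T = m c ln(T₂/T₁) = 584 × 0.135 × ln(357/278) = 19.7 J/K.

ΔS = 19.7 J/K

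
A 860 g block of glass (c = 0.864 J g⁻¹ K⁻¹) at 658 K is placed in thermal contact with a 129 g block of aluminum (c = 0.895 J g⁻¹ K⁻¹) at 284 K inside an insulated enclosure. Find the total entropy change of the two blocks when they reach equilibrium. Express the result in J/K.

Energy balance: T_f = (m₁c₁T₁ + m₂c₂T₂)/(m₁c₁ + m₂c₂) = 607.7 K.
ΔS₁ = m₁c₁ ln(T_f/T₁) = 743.04 × ln(607.7/658) = -59.09 J/K.
ΔS₂ = m₂c₂ ln(T_f/T₂) = 115.455 × ln(607.7/284) = 87.83 J/K.
ΔS_total = -59.09 + 87.83 = 28.7 J/K.

ΔS_total = 28.7 J/K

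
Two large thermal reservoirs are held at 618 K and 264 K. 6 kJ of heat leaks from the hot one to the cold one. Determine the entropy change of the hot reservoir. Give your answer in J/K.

The hot reservoir loses heat Q, so ΔS_hot = −Q/T_H = −6000/618 = -9.71 J/K.

ΔS_hot = -9.71 J/K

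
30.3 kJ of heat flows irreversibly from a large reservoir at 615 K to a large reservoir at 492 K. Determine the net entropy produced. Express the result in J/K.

ΔS_hot = −Q/T_H = −30300/615 = -49.27 J/K and ΔS_cold = +Q/T_C = 30300/492 = 61.59 J/K.
ΔS_total = -49.27 + 61.59 = 12.3 J/K, positive as the second law requires.

ΔS_total = 12.3 J/K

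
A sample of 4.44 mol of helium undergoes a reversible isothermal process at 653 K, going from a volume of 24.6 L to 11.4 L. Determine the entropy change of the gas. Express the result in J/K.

For an isothermal ideal gas ΔS_gas = nR ln(V₂/V₁) = 4.44 × 8.314 × ln(11.4/24.6) = -28.4 J/K.

ΔS_gas = -28.4 J/K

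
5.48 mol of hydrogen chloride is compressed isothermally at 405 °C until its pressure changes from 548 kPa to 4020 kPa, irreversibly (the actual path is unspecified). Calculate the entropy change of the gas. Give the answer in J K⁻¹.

ΔS_gas = -90.8 J/K

Entropy is a state function, so ΔS_gas depends only on the end states.
For an isothermal ideal gas ΔS_gas = nR ln(P₁/P₂) = 5.48 × 8.314 × ln(548/4020) = -90.8 J/K.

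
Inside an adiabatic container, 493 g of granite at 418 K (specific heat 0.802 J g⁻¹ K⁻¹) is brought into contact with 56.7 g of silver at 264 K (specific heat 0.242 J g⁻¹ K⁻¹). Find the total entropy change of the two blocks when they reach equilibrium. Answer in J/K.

Energy balance: T_f = (m₁c₁T₁ + m₂c₂T₂)/(m₁c₁ + m₂c₂) = 412.83 K.
ΔS₁ = m₁c₁ ln(T_f/T₁) = 395.386 × ln(412.83/418) = -4.916 J/K.
ΔS₂ = m₂c₂ ln(T_f/T₂) = 13.7214 × ln(412.83/264) = 6.135 J/K.
ΔS_total = -4.916 + 6.135 = 1.22 J/K.

ΔS_total = 1.22 J/K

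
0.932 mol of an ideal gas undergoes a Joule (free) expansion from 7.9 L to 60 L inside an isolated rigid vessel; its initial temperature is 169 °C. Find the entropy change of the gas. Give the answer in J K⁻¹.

ΔS_gas = 15.7 J/K

For an ideal gas in free expansion Q = 0 and W = 0, so T is unchanged.
Entropy is a state function; using a reversible isothermal path, ΔS_gas = nR ln(V₂/V₁) = 0.932 × 8.314 × ln(60/7.9) = 15.7 J/K.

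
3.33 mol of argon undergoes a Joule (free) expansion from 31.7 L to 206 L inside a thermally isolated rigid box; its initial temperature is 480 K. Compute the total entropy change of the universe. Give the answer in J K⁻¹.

No heat is exchanged and no work is done, so the ideal-gas temperature stays constant.
Entropy is a state function; using a reversible isothermal path, ΔS_gas = nR ln(V₂/V₁) = 3.33 × 8.314 × ln(206/31.7) = 51.8 J/K.
The insulated surroundings exchange no heat, so ΔS_surr = 0 and ΔS_universe = ΔS_gas.

ΔS_universe = 51.8 J/K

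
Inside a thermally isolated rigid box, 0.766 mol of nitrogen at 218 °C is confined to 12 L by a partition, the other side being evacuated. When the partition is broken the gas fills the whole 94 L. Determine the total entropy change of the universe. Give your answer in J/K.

ΔS_universe = 13.1 J/K

For an ideal gas in free expansion Q = 0 and W = 0, so T is unchanged.
Entropy is a state function; using a reversible isothermal path, ΔS_gas = nR ln(V₂/V₁) = 0.766 × 8.314 × ln(94/12) = 13.1 J/K.
The insulated surroundings exchange no heat, so ΔS_surr = 0 and ΔS_universe = ΔS_gas.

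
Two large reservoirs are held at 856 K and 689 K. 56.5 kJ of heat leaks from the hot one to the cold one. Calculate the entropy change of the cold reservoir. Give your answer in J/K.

The cold reservoir gains heat Q, so ΔS_cold = +Q/T_C = 56500/689 = 82 J/K.

ΔS_cold = 82 J/K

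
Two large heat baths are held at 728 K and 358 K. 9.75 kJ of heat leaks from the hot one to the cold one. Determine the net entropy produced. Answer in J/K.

ΔS_total = 13.8 J/K

ΔS_hot = −Q/T_H = −9750/728 = -13.39 J/K and ΔS_cold = +Q/T_C = 9750/358 = 27.23 J/K.
ΔS_total = -13.39 + 27.23 = 13.8 J/K, positive as the second law requires.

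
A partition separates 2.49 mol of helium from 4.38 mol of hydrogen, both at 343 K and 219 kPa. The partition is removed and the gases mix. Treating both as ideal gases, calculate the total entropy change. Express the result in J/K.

Mole fractions: x_A = 2.49/6.87 = 0.362, x_B = 0.638.
ΔS_mix = −R(n_A ln x_A + n_B ln x_B) = −8.314 × (2.49 ln 0.362 + 4.38 ln 0.638) = 37.4 J/K.

ΔS_mix = 37.4 J/K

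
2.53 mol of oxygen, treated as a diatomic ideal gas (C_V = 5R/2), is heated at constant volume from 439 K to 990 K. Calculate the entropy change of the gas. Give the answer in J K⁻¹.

At constant volume, ΔS = nC_V ln(T₂/T₁) with C_V = 5R/2 = 20.79 J mol⁻¹ K⁻¹.
ΔS = 2.53 × 20.79 × ln(990/439) = 42.8 J/K.

ΔS = 42.8 J/K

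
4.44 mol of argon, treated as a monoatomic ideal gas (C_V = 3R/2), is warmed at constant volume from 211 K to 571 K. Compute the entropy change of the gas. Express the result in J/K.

ΔS = 55.1 J/K

At constant volume, ΔS = nC_V ln(T₂/T₁) with C_V = 3R/2 = 12.47 J mol⁻¹ K⁻¹.
ΔS = 4.44 × 12.47 × ln(571/211) = 55.1 J/K.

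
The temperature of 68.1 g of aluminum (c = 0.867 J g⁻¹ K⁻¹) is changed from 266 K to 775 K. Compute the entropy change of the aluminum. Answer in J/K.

ΔS = ∫dQ_rev/T = m c ln(T₂/T₁) = 68.1 × 0.867 × ln(775/266) = 63.1 J/K.

ΔS = 63.1 J/K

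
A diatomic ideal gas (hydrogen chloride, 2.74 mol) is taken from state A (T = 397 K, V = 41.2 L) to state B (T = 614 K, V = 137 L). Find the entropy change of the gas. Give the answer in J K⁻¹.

ΔS = 52.2 J/K

Entropy is a state function: ΔS = nC_V ln(T₂/T₁) + nR ln(V₂/V₁), with C_V = 5R/2 = 20.79 J mol⁻¹ K⁻¹ for a diatomic ideal gas.
ΔS = 2.74 × [20.79 × ln(614/397) + 8.314 × ln(137/41.2)] = 52.2 J/K.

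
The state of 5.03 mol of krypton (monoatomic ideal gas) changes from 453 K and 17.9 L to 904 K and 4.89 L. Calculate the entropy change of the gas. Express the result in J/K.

ΔS = -10.9 J/K

Entropy is a state function: ΔS = nC_V ln(T₂/T₁) + nR ln(V₂/V₁), with C_V = 3R/2 = 12.47 J mol⁻¹ K⁻¹ for a monoatomic ideal gas.
ΔS = 5.03 × [12.47 × ln(904/453) + 8.314 × ln(4.89/17.9)] = -10.9 J/K.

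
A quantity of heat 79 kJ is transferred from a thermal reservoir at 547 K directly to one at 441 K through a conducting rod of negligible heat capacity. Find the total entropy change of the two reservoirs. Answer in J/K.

ΔS_total = 34.7 J/K

ΔS_hot = −Q/T_H = −79000/547 = -144.4 J/K and ΔS_cold = +Q/T_C = 79000/441 = 179.1 J/K.
ΔS_total = -144.4 + 179.1 = 34.7 J/K, positive as the second law requires.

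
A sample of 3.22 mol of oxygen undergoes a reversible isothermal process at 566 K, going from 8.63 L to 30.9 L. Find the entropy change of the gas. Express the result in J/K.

For an isothermal ideal gas ΔS_gas = nR ln(V₂/V₁) = 3.22 × 8.314 × ln(30.9/8.63) = 34.1 J/K.

ΔS_gas = 34.1 J/K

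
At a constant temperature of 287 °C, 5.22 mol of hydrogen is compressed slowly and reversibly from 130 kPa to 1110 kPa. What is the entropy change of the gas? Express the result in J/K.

For an isothermal ideal gas ΔS_gas = nR ln(P₁/P₂) = 5.22 × 8.314 × ln(130/1110) = -93.1 J/K.

ΔS_gas = -93.1 J/K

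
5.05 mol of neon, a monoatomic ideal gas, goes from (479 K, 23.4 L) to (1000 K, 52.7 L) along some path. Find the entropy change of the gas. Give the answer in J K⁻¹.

Entropy is a state function: ΔS = nC_V ln(T₂/T₁) + nR ln(V₂/V₁), with C_V = 3R/2 = 12.47 J mol⁻¹ K⁻¹ for a monoatomic ideal gas.
ΔS = 5.05 × [12.47 × ln(1000/479) + 8.314 × ln(52.7/23.4)] = 80.4 J/K.

ΔS = 80.4 J/K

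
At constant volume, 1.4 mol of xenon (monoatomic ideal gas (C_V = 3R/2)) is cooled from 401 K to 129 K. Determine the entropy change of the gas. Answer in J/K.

ΔS = -19.8 J/K

At constant volume, ΔS = nC_V ln(T₂/T₁) with C_V = 3R/2 = 12.47 J mol⁻¹ K⁻¹.
ΔS = 1.4 × 12.47 × ln(129/401) = -19.8 J/K.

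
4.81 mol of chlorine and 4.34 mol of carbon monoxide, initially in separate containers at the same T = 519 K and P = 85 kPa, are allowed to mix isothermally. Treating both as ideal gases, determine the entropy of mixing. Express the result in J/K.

ΔS_mix = 52.6 J/K

Mole fractions: x_A = 4.81/9.15 = 0.526, x_B = 0.474.
ΔS_mix = −R(n_A ln x_A + n_B ln x_B) = −8.314 × (4.81 ln 0.526 + 4.34 ln 0.474) = 52.6 J/K.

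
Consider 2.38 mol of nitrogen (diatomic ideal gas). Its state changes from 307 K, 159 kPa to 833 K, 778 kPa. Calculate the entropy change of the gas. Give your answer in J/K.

ΔS = 37.7 J/K

ΔS = nC_p ln(T₂/T₁) − nR ln(P₂/P₁), with C_p = 7R/2 = 29.1 J mol⁻¹ K⁻¹ for a diatomic ideal gas.
ΔS = 2.38 × [29.1 × ln(833/307) − 8.314 × ln(778/159)] = 37.7 J/K.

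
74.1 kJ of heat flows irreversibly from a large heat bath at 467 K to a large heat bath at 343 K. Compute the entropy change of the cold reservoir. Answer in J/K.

The cold reservoir gains heat Q, so ΔS_cold = +Q/T_C = 74100/343 = 216 J/K.

ΔS_cold = 216 J/K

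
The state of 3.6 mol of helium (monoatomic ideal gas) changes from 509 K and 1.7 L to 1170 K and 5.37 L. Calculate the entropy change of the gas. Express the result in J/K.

Entropy is a state function: ΔS = nC_V ln(T₂/T₁) + nR ln(V₂/V₁), with C_V = 3R/2 = 12.47 J mol⁻¹ K⁻¹ for a monoatomic ideal gas.
ΔS = 3.6 × [12.47 × ln(1170/509) + 8.314 × ln(5.37/1.7)] = 71.8 J/K.

ΔS = 71.8 J/K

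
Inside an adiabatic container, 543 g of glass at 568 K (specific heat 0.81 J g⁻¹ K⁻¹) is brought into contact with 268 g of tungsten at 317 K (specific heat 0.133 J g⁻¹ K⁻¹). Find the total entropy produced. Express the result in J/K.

ΔS_total = 4.77 J/K

Energy balance: T_f = (m₁c₁T₁ + m₂c₂T₂)/(m₁c₁ + m₂c₂) = 549.18 K.
ΔS₁ = m₁c₁ ln(T_f/T₁) = 439.83 × ln(549.18/568) = -14.82 J/K.
ΔS₂ = m₂c₂ ln(T_f/T₂) = 35.644 × ln(549.18/317) = 19.59 J/K.
ΔS_total = -14.82 + 19.59 = 4.77 J/K.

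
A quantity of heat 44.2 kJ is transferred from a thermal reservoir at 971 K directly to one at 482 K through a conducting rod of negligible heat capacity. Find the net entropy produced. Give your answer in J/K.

ΔS_total = 46.2 J/K

ΔS_hot = −Q/T_H = −44200/971 = -45.52 J/K and ΔS_cold = +Q/T_C = 44200/482 = 91.7 J/K.
ΔS_total = -45.52 + 91.7 = 46.2 J/K, positive as the second law requires.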